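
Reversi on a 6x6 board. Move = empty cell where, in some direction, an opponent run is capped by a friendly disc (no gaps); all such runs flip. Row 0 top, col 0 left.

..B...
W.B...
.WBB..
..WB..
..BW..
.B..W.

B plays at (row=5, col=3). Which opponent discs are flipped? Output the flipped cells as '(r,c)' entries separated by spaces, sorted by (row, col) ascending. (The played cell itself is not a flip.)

Answer: (4,3)

Derivation:
Dir NW: first cell 'B' (not opp) -> no flip
Dir N: opp run (4,3) capped by B -> flip
Dir NE: first cell '.' (not opp) -> no flip
Dir W: first cell '.' (not opp) -> no flip
Dir E: opp run (5,4), next='.' -> no flip
Dir SW: edge -> no flip
Dir S: edge -> no flip
Dir SE: edge -> no flip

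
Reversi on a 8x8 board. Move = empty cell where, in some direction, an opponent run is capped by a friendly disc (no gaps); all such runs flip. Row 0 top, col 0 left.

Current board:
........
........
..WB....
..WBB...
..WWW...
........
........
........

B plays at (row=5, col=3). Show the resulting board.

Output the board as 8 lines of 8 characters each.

Answer: ........
........
..WB....
..WBB...
..WBW...
...B....
........
........

Derivation:
Place B at (5,3); scan 8 dirs for brackets.
Dir NW: opp run (4,2), next='.' -> no flip
Dir N: opp run (4,3) capped by B -> flip
Dir NE: opp run (4,4), next='.' -> no flip
Dir W: first cell '.' (not opp) -> no flip
Dir E: first cell '.' (not opp) -> no flip
Dir SW: first cell '.' (not opp) -> no flip
Dir S: first cell '.' (not opp) -> no flip
Dir SE: first cell '.' (not opp) -> no flip
All flips: (4,3)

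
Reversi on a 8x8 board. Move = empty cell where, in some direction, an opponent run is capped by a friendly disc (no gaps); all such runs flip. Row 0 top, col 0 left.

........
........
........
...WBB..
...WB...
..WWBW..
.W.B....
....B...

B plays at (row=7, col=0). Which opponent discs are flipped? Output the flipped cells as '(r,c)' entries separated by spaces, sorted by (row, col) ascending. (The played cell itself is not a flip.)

Dir NW: edge -> no flip
Dir N: first cell '.' (not opp) -> no flip
Dir NE: opp run (6,1) (5,2) (4,3) capped by B -> flip
Dir W: edge -> no flip
Dir E: first cell '.' (not opp) -> no flip
Dir SW: edge -> no flip
Dir S: edge -> no flip
Dir SE: edge -> no flip

Answer: (4,3) (5,2) (6,1)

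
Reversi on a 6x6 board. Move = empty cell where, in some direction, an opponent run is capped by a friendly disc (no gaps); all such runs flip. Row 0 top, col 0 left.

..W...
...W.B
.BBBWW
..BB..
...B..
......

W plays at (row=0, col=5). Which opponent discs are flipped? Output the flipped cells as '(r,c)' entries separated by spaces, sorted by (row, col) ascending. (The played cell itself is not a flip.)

Dir NW: edge -> no flip
Dir N: edge -> no flip
Dir NE: edge -> no flip
Dir W: first cell '.' (not opp) -> no flip
Dir E: edge -> no flip
Dir SW: first cell '.' (not opp) -> no flip
Dir S: opp run (1,5) capped by W -> flip
Dir SE: edge -> no flip

Answer: (1,5)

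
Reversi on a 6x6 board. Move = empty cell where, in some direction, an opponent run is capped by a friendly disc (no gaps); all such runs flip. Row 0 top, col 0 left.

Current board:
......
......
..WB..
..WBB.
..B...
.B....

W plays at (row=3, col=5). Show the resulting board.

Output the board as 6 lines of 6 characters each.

Place W at (3,5); scan 8 dirs for brackets.
Dir NW: first cell '.' (not opp) -> no flip
Dir N: first cell '.' (not opp) -> no flip
Dir NE: edge -> no flip
Dir W: opp run (3,4) (3,3) capped by W -> flip
Dir E: edge -> no flip
Dir SW: first cell '.' (not opp) -> no flip
Dir S: first cell '.' (not opp) -> no flip
Dir SE: edge -> no flip
All flips: (3,3) (3,4)

Answer: ......
......
..WB..
..WWWW
..B...
.B....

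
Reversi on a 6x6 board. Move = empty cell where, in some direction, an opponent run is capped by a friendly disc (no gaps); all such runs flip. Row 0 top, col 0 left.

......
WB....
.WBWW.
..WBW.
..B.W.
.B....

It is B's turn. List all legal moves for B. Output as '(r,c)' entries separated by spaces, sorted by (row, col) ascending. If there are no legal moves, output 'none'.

(0,0): no bracket -> illegal
(0,1): no bracket -> illegal
(1,2): no bracket -> illegal
(1,3): flips 1 -> legal
(1,4): no bracket -> illegal
(1,5): flips 1 -> legal
(2,0): flips 1 -> legal
(2,5): flips 2 -> legal
(3,0): no bracket -> illegal
(3,1): flips 2 -> legal
(3,5): flips 1 -> legal
(4,1): no bracket -> illegal
(4,3): no bracket -> illegal
(4,5): no bracket -> illegal
(5,3): no bracket -> illegal
(5,4): no bracket -> illegal
(5,5): flips 1 -> legal

Answer: (1,3) (1,5) (2,0) (2,5) (3,1) (3,5) (5,5)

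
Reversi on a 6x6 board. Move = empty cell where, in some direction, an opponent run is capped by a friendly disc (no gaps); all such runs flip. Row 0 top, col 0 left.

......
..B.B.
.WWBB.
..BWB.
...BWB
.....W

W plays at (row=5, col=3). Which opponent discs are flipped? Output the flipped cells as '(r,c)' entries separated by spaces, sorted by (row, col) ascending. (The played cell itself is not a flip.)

Dir NW: first cell '.' (not opp) -> no flip
Dir N: opp run (4,3) capped by W -> flip
Dir NE: first cell 'W' (not opp) -> no flip
Dir W: first cell '.' (not opp) -> no flip
Dir E: first cell '.' (not opp) -> no flip
Dir SW: edge -> no flip
Dir S: edge -> no flip
Dir SE: edge -> no flip

Answer: (4,3)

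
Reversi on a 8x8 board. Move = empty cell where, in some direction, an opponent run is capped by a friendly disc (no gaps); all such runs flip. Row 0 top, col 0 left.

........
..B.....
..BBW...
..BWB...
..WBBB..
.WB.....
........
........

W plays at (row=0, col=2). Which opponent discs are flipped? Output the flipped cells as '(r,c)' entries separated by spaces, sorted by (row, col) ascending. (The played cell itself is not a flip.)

Answer: (1,2) (2,2) (3,2)

Derivation:
Dir NW: edge -> no flip
Dir N: edge -> no flip
Dir NE: edge -> no flip
Dir W: first cell '.' (not opp) -> no flip
Dir E: first cell '.' (not opp) -> no flip
Dir SW: first cell '.' (not opp) -> no flip
Dir S: opp run (1,2) (2,2) (3,2) capped by W -> flip
Dir SE: first cell '.' (not opp) -> no flip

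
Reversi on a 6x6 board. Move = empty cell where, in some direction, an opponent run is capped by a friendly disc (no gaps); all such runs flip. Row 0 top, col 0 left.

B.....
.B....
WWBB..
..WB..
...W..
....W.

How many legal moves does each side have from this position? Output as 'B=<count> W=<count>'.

Answer: B=4 W=7

Derivation:
-- B to move --
(1,0): no bracket -> illegal
(1,2): no bracket -> illegal
(3,0): no bracket -> illegal
(3,1): flips 2 -> legal
(3,4): no bracket -> illegal
(4,1): flips 1 -> legal
(4,2): flips 1 -> legal
(4,4): no bracket -> illegal
(4,5): no bracket -> illegal
(5,2): no bracket -> illegal
(5,3): flips 1 -> legal
(5,5): no bracket -> illegal
B mobility = 4
-- W to move --
(0,1): flips 1 -> legal
(0,2): flips 1 -> legal
(1,0): no bracket -> illegal
(1,2): flips 1 -> legal
(1,3): flips 2 -> legal
(1,4): flips 1 -> legal
(2,4): flips 2 -> legal
(3,1): no bracket -> illegal
(3,4): flips 1 -> legal
(4,2): no bracket -> illegal
(4,4): no bracket -> illegal
W mobility = 7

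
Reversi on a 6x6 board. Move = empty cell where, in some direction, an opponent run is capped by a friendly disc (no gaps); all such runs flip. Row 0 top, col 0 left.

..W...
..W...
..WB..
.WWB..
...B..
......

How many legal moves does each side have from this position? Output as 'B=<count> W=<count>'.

Answer: B=5 W=5

Derivation:
-- B to move --
(0,1): flips 1 -> legal
(0,3): no bracket -> illegal
(1,1): flips 1 -> legal
(1,3): no bracket -> illegal
(2,0): no bracket -> illegal
(2,1): flips 2 -> legal
(3,0): flips 2 -> legal
(4,0): no bracket -> illegal
(4,1): flips 1 -> legal
(4,2): no bracket -> illegal
B mobility = 5
-- W to move --
(1,3): no bracket -> illegal
(1,4): flips 1 -> legal
(2,4): flips 1 -> legal
(3,4): flips 2 -> legal
(4,2): no bracket -> illegal
(4,4): flips 1 -> legal
(5,2): no bracket -> illegal
(5,3): no bracket -> illegal
(5,4): flips 1 -> legal
W mobility = 5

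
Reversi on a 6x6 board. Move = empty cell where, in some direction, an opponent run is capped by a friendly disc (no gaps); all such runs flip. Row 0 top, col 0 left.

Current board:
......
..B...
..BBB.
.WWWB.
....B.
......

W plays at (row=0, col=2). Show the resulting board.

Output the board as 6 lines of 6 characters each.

Answer: ..W...
..W...
..WBB.
.WWWB.
....B.
......

Derivation:
Place W at (0,2); scan 8 dirs for brackets.
Dir NW: edge -> no flip
Dir N: edge -> no flip
Dir NE: edge -> no flip
Dir W: first cell '.' (not opp) -> no flip
Dir E: first cell '.' (not opp) -> no flip
Dir SW: first cell '.' (not opp) -> no flip
Dir S: opp run (1,2) (2,2) capped by W -> flip
Dir SE: first cell '.' (not opp) -> no flip
All flips: (1,2) (2,2)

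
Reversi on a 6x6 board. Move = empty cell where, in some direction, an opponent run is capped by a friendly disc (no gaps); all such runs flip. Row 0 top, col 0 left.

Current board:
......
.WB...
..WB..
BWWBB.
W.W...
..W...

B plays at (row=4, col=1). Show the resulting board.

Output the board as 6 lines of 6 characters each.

Place B at (4,1); scan 8 dirs for brackets.
Dir NW: first cell 'B' (not opp) -> no flip
Dir N: opp run (3,1), next='.' -> no flip
Dir NE: opp run (3,2) capped by B -> flip
Dir W: opp run (4,0), next=edge -> no flip
Dir E: opp run (4,2), next='.' -> no flip
Dir SW: first cell '.' (not opp) -> no flip
Dir S: first cell '.' (not opp) -> no flip
Dir SE: opp run (5,2), next=edge -> no flip
All flips: (3,2)

Answer: ......
.WB...
..WB..
BWBBB.
WBW...
..W...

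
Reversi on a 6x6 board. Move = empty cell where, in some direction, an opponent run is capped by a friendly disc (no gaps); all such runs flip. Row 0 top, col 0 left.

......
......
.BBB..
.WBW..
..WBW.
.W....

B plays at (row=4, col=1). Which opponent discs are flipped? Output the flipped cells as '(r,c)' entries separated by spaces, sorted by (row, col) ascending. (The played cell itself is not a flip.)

Dir NW: first cell '.' (not opp) -> no flip
Dir N: opp run (3,1) capped by B -> flip
Dir NE: first cell 'B' (not opp) -> no flip
Dir W: first cell '.' (not opp) -> no flip
Dir E: opp run (4,2) capped by B -> flip
Dir SW: first cell '.' (not opp) -> no flip
Dir S: opp run (5,1), next=edge -> no flip
Dir SE: first cell '.' (not opp) -> no flip

Answer: (3,1) (4,2)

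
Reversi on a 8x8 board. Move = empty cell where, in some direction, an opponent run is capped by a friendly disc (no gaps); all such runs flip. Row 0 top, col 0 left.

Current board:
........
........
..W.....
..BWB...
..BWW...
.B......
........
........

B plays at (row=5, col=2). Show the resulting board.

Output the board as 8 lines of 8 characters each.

Answer: ........
........
..W.....
..BWB...
..BBW...
.BB.....
........
........

Derivation:
Place B at (5,2); scan 8 dirs for brackets.
Dir NW: first cell '.' (not opp) -> no flip
Dir N: first cell 'B' (not opp) -> no flip
Dir NE: opp run (4,3) capped by B -> flip
Dir W: first cell 'B' (not opp) -> no flip
Dir E: first cell '.' (not opp) -> no flip
Dir SW: first cell '.' (not opp) -> no flip
Dir S: first cell '.' (not opp) -> no flip
Dir SE: first cell '.' (not opp) -> no flip
All flips: (4,3)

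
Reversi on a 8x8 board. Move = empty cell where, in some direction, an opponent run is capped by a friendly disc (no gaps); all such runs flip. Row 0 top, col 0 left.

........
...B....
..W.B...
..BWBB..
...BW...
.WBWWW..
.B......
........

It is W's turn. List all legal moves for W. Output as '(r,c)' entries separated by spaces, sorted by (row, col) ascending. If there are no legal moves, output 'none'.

Answer: (0,4) (1,4) (1,5) (2,1) (2,6) (3,1) (3,6) (4,2) (7,1)

Derivation:
(0,2): no bracket -> illegal
(0,3): no bracket -> illegal
(0,4): flips 1 -> legal
(1,2): no bracket -> illegal
(1,4): flips 2 -> legal
(1,5): flips 1 -> legal
(2,1): flips 2 -> legal
(2,3): no bracket -> illegal
(2,5): no bracket -> illegal
(2,6): flips 1 -> legal
(3,1): flips 1 -> legal
(3,6): flips 2 -> legal
(4,1): no bracket -> illegal
(4,2): flips 2 -> legal
(4,5): no bracket -> illegal
(4,6): no bracket -> illegal
(5,0): no bracket -> illegal
(6,0): no bracket -> illegal
(6,2): no bracket -> illegal
(6,3): no bracket -> illegal
(7,0): no bracket -> illegal
(7,1): flips 1 -> legal
(7,2): no bracket -> illegal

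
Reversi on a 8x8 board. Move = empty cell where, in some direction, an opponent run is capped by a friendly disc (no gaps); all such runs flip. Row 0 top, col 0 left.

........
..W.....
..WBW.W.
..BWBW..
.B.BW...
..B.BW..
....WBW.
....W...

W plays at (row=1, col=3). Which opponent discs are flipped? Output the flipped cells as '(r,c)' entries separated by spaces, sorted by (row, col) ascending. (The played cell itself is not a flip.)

Answer: (2,3)

Derivation:
Dir NW: first cell '.' (not opp) -> no flip
Dir N: first cell '.' (not opp) -> no flip
Dir NE: first cell '.' (not opp) -> no flip
Dir W: first cell 'W' (not opp) -> no flip
Dir E: first cell '.' (not opp) -> no flip
Dir SW: first cell 'W' (not opp) -> no flip
Dir S: opp run (2,3) capped by W -> flip
Dir SE: first cell 'W' (not opp) -> no flip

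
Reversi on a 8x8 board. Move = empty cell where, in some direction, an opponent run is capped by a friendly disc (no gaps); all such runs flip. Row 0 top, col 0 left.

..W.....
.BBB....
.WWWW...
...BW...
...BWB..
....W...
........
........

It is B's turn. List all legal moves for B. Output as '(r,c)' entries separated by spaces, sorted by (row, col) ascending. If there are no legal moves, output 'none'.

(0,1): no bracket -> illegal
(0,3): no bracket -> illegal
(1,0): no bracket -> illegal
(1,4): no bracket -> illegal
(1,5): flips 1 -> legal
(2,0): no bracket -> illegal
(2,5): flips 1 -> legal
(3,0): flips 1 -> legal
(3,1): flips 2 -> legal
(3,2): flips 1 -> legal
(3,5): flips 2 -> legal
(5,3): no bracket -> illegal
(5,5): flips 1 -> legal
(6,3): flips 1 -> legal
(6,4): no bracket -> illegal
(6,5): flips 1 -> legal

Answer: (1,5) (2,5) (3,0) (3,1) (3,2) (3,5) (5,5) (6,3) (6,5)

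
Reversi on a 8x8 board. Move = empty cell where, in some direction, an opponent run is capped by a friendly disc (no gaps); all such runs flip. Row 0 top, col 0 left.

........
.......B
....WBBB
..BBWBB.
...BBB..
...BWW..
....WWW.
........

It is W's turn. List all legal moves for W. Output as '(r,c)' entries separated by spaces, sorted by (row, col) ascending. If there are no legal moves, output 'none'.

(0,6): no bracket -> illegal
(0,7): no bracket -> illegal
(1,4): no bracket -> illegal
(1,5): flips 3 -> legal
(1,6): flips 1 -> legal
(2,1): flips 2 -> legal
(2,2): flips 2 -> legal
(2,3): no bracket -> illegal
(3,1): flips 2 -> legal
(3,7): flips 2 -> legal
(4,1): no bracket -> illegal
(4,2): flips 2 -> legal
(4,6): flips 1 -> legal
(4,7): no bracket -> illegal
(5,2): flips 2 -> legal
(5,6): flips 1 -> legal
(6,2): no bracket -> illegal
(6,3): no bracket -> illegal

Answer: (1,5) (1,6) (2,1) (2,2) (3,1) (3,7) (4,2) (4,6) (5,2) (5,6)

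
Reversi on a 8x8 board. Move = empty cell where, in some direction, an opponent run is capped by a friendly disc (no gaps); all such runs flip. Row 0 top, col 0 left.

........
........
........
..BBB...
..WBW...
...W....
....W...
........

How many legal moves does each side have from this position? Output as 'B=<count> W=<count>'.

-- B to move --
(3,1): no bracket -> illegal
(3,5): no bracket -> illegal
(4,1): flips 1 -> legal
(4,5): flips 1 -> legal
(5,1): flips 1 -> legal
(5,2): flips 1 -> legal
(5,4): flips 1 -> legal
(5,5): flips 1 -> legal
(6,2): no bracket -> illegal
(6,3): flips 1 -> legal
(6,5): no bracket -> illegal
(7,3): no bracket -> illegal
(7,4): no bracket -> illegal
(7,5): no bracket -> illegal
B mobility = 7
-- W to move --
(2,1): no bracket -> illegal
(2,2): flips 2 -> legal
(2,3): flips 2 -> legal
(2,4): flips 2 -> legal
(2,5): no bracket -> illegal
(3,1): no bracket -> illegal
(3,5): no bracket -> illegal
(4,1): no bracket -> illegal
(4,5): no bracket -> illegal
(5,2): no bracket -> illegal
(5,4): no bracket -> illegal
W mobility = 3

Answer: B=7 W=3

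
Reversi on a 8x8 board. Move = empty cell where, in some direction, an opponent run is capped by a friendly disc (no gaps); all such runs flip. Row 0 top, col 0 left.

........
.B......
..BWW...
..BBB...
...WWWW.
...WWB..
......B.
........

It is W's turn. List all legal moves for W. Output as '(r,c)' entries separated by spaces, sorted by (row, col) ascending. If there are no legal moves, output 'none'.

(0,0): flips 3 -> legal
(0,1): no bracket -> illegal
(0,2): no bracket -> illegal
(1,0): no bracket -> illegal
(1,2): no bracket -> illegal
(1,3): no bracket -> illegal
(2,0): no bracket -> illegal
(2,1): flips 2 -> legal
(2,5): flips 1 -> legal
(3,1): no bracket -> illegal
(3,5): no bracket -> illegal
(4,1): flips 1 -> legal
(4,2): flips 1 -> legal
(5,6): flips 1 -> legal
(5,7): no bracket -> illegal
(6,4): flips 1 -> legal
(6,5): flips 1 -> legal
(6,7): no bracket -> illegal
(7,5): no bracket -> illegal
(7,6): no bracket -> illegal
(7,7): flips 2 -> legal

Answer: (0,0) (2,1) (2,5) (4,1) (4,2) (5,6) (6,4) (6,5) (7,7)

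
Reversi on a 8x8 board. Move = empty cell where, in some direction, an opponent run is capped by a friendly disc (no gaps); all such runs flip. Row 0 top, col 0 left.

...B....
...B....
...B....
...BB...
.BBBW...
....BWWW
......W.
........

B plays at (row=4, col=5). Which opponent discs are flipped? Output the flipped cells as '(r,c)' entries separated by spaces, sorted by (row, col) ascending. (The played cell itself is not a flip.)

Dir NW: first cell 'B' (not opp) -> no flip
Dir N: first cell '.' (not opp) -> no flip
Dir NE: first cell '.' (not opp) -> no flip
Dir W: opp run (4,4) capped by B -> flip
Dir E: first cell '.' (not opp) -> no flip
Dir SW: first cell 'B' (not opp) -> no flip
Dir S: opp run (5,5), next='.' -> no flip
Dir SE: opp run (5,6), next='.' -> no flip

Answer: (4,4)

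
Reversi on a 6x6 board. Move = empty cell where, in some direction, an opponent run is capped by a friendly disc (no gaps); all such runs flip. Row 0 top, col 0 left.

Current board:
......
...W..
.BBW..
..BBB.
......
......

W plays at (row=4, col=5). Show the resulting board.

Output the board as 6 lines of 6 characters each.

Place W at (4,5); scan 8 dirs for brackets.
Dir NW: opp run (3,4) capped by W -> flip
Dir N: first cell '.' (not opp) -> no flip
Dir NE: edge -> no flip
Dir W: first cell '.' (not opp) -> no flip
Dir E: edge -> no flip
Dir SW: first cell '.' (not opp) -> no flip
Dir S: first cell '.' (not opp) -> no flip
Dir SE: edge -> no flip
All flips: (3,4)

Answer: ......
...W..
.BBW..
..BBW.
.....W
......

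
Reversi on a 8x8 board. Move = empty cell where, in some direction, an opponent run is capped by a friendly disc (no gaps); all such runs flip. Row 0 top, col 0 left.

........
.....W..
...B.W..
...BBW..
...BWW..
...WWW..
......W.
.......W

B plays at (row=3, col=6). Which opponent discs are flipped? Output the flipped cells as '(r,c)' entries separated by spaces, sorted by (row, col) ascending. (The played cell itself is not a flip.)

Dir NW: opp run (2,5), next='.' -> no flip
Dir N: first cell '.' (not opp) -> no flip
Dir NE: first cell '.' (not opp) -> no flip
Dir W: opp run (3,5) capped by B -> flip
Dir E: first cell '.' (not opp) -> no flip
Dir SW: opp run (4,5) (5,4), next='.' -> no flip
Dir S: first cell '.' (not opp) -> no flip
Dir SE: first cell '.' (not opp) -> no flip

Answer: (3,5)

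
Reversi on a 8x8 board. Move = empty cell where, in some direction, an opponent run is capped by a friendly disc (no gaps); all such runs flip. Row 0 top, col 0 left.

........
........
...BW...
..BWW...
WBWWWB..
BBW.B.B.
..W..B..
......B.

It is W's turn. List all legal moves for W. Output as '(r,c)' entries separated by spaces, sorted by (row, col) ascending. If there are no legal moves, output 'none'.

Answer: (1,2) (1,3) (2,1) (2,2) (3,0) (3,1) (4,6) (6,0) (6,4) (6,7)

Derivation:
(1,2): flips 1 -> legal
(1,3): flips 1 -> legal
(1,4): no bracket -> illegal
(2,1): flips 1 -> legal
(2,2): flips 2 -> legal
(3,0): flips 1 -> legal
(3,1): flips 1 -> legal
(3,5): no bracket -> illegal
(3,6): no bracket -> illegal
(4,6): flips 1 -> legal
(4,7): no bracket -> illegal
(5,3): no bracket -> illegal
(5,5): no bracket -> illegal
(5,7): no bracket -> illegal
(6,0): flips 2 -> legal
(6,1): no bracket -> illegal
(6,3): no bracket -> illegal
(6,4): flips 1 -> legal
(6,6): no bracket -> illegal
(6,7): flips 2 -> legal
(7,4): no bracket -> illegal
(7,5): no bracket -> illegal
(7,7): no bracket -> illegal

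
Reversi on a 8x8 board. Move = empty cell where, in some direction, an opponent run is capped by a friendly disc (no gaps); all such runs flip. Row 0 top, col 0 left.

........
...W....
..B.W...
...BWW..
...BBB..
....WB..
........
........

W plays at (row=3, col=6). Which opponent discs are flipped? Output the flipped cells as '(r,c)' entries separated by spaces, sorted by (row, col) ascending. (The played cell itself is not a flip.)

Dir NW: first cell '.' (not opp) -> no flip
Dir N: first cell '.' (not opp) -> no flip
Dir NE: first cell '.' (not opp) -> no flip
Dir W: first cell 'W' (not opp) -> no flip
Dir E: first cell '.' (not opp) -> no flip
Dir SW: opp run (4,5) capped by W -> flip
Dir S: first cell '.' (not opp) -> no flip
Dir SE: first cell '.' (not opp) -> no flip

Answer: (4,5)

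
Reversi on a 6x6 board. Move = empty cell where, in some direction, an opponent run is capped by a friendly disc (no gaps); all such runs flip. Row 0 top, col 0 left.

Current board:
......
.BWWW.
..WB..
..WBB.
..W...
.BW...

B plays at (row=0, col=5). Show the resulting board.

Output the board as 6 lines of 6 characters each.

Answer: .....B
.BWWB.
..WB..
..WBB.
..W...
.BW...

Derivation:
Place B at (0,5); scan 8 dirs for brackets.
Dir NW: edge -> no flip
Dir N: edge -> no flip
Dir NE: edge -> no flip
Dir W: first cell '.' (not opp) -> no flip
Dir E: edge -> no flip
Dir SW: opp run (1,4) capped by B -> flip
Dir S: first cell '.' (not opp) -> no flip
Dir SE: edge -> no flip
All flips: (1,4)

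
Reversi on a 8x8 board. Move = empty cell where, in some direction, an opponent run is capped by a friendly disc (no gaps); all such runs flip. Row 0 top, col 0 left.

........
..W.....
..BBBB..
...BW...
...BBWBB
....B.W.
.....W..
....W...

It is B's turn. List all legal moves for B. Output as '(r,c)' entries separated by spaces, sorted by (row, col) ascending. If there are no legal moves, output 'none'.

Answer: (0,1) (0,2) (3,5) (3,6) (6,6) (6,7) (7,6)

Derivation:
(0,1): flips 1 -> legal
(0,2): flips 1 -> legal
(0,3): no bracket -> illegal
(1,1): no bracket -> illegal
(1,3): no bracket -> illegal
(2,1): no bracket -> illegal
(3,5): flips 1 -> legal
(3,6): flips 1 -> legal
(5,5): no bracket -> illegal
(5,7): no bracket -> illegal
(6,3): no bracket -> illegal
(6,4): no bracket -> illegal
(6,6): flips 1 -> legal
(6,7): flips 3 -> legal
(7,3): no bracket -> illegal
(7,5): no bracket -> illegal
(7,6): flips 1 -> legal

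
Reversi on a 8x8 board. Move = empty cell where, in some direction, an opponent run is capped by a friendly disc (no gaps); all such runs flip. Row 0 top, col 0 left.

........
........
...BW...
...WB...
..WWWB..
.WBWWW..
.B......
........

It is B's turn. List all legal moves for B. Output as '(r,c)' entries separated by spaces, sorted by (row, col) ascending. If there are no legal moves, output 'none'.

(1,3): no bracket -> illegal
(1,4): flips 1 -> legal
(1,5): no bracket -> illegal
(2,2): no bracket -> illegal
(2,5): flips 1 -> legal
(3,1): no bracket -> illegal
(3,2): flips 2 -> legal
(3,5): no bracket -> illegal
(4,0): no bracket -> illegal
(4,1): flips 4 -> legal
(4,6): no bracket -> illegal
(5,0): flips 1 -> legal
(5,6): flips 3 -> legal
(6,0): no bracket -> illegal
(6,2): no bracket -> illegal
(6,3): flips 4 -> legal
(6,4): flips 2 -> legal
(6,5): flips 1 -> legal
(6,6): no bracket -> illegal

Answer: (1,4) (2,5) (3,2) (4,1) (5,0) (5,6) (6,3) (6,4) (6,5)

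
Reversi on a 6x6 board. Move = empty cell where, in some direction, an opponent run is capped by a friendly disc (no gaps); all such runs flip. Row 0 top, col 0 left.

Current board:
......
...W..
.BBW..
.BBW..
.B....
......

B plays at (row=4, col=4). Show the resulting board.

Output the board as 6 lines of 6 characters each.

Place B at (4,4); scan 8 dirs for brackets.
Dir NW: opp run (3,3) capped by B -> flip
Dir N: first cell '.' (not opp) -> no flip
Dir NE: first cell '.' (not opp) -> no flip
Dir W: first cell '.' (not opp) -> no flip
Dir E: first cell '.' (not opp) -> no flip
Dir SW: first cell '.' (not opp) -> no flip
Dir S: first cell '.' (not opp) -> no flip
Dir SE: first cell '.' (not opp) -> no flip
All flips: (3,3)

Answer: ......
...W..
.BBW..
.BBB..
.B..B.
......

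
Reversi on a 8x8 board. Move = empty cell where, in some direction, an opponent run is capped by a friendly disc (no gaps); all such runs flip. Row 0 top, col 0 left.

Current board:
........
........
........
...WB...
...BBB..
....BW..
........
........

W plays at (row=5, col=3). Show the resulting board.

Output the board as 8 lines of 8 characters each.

Answer: ........
........
........
...WB...
...WBB..
...WWW..
........
........

Derivation:
Place W at (5,3); scan 8 dirs for brackets.
Dir NW: first cell '.' (not opp) -> no flip
Dir N: opp run (4,3) capped by W -> flip
Dir NE: opp run (4,4), next='.' -> no flip
Dir W: first cell '.' (not opp) -> no flip
Dir E: opp run (5,4) capped by W -> flip
Dir SW: first cell '.' (not opp) -> no flip
Dir S: first cell '.' (not opp) -> no flip
Dir SE: first cell '.' (not opp) -> no flip
All flips: (4,3) (5,4)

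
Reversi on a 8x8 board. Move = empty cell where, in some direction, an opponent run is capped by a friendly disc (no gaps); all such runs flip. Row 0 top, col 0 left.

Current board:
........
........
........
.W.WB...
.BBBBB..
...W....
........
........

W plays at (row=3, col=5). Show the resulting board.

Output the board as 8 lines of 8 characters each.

Answer: ........
........
........
.W.WWW..
.BBBWB..
...W....
........
........

Derivation:
Place W at (3,5); scan 8 dirs for brackets.
Dir NW: first cell '.' (not opp) -> no flip
Dir N: first cell '.' (not opp) -> no flip
Dir NE: first cell '.' (not opp) -> no flip
Dir W: opp run (3,4) capped by W -> flip
Dir E: first cell '.' (not opp) -> no flip
Dir SW: opp run (4,4) capped by W -> flip
Dir S: opp run (4,5), next='.' -> no flip
Dir SE: first cell '.' (not opp) -> no flip
All flips: (3,4) (4,4)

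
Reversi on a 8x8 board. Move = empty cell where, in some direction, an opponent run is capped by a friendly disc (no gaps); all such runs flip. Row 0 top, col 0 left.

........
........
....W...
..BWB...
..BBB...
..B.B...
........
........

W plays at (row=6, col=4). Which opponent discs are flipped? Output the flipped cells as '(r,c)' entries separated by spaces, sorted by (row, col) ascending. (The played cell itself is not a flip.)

Answer: (3,4) (4,4) (5,4)

Derivation:
Dir NW: first cell '.' (not opp) -> no flip
Dir N: opp run (5,4) (4,4) (3,4) capped by W -> flip
Dir NE: first cell '.' (not opp) -> no flip
Dir W: first cell '.' (not opp) -> no flip
Dir E: first cell '.' (not opp) -> no flip
Dir SW: first cell '.' (not opp) -> no flip
Dir S: first cell '.' (not opp) -> no flip
Dir SE: first cell '.' (not opp) -> no flip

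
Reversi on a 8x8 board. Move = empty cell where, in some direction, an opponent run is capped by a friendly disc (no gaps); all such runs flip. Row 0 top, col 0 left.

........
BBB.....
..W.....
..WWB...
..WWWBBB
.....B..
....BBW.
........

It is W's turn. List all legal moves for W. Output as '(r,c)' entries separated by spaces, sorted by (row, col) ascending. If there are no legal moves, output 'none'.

(0,0): flips 1 -> legal
(0,1): no bracket -> illegal
(0,2): flips 1 -> legal
(0,3): no bracket -> illegal
(1,3): no bracket -> illegal
(2,0): no bracket -> illegal
(2,1): no bracket -> illegal
(2,3): no bracket -> illegal
(2,4): flips 1 -> legal
(2,5): flips 1 -> legal
(3,5): flips 1 -> legal
(3,6): no bracket -> illegal
(3,7): no bracket -> illegal
(5,3): no bracket -> illegal
(5,4): no bracket -> illegal
(5,6): no bracket -> illegal
(5,7): no bracket -> illegal
(6,3): flips 2 -> legal
(7,3): no bracket -> illegal
(7,4): no bracket -> illegal
(7,5): no bracket -> illegal
(7,6): no bracket -> illegal

Answer: (0,0) (0,2) (2,4) (2,5) (3,5) (6,3)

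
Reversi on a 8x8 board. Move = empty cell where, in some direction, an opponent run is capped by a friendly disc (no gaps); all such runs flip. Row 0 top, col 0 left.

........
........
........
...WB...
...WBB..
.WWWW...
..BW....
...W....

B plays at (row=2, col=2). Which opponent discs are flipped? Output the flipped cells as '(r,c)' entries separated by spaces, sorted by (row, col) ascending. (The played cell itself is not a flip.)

Answer: (3,3)

Derivation:
Dir NW: first cell '.' (not opp) -> no flip
Dir N: first cell '.' (not opp) -> no flip
Dir NE: first cell '.' (not opp) -> no flip
Dir W: first cell '.' (not opp) -> no flip
Dir E: first cell '.' (not opp) -> no flip
Dir SW: first cell '.' (not opp) -> no flip
Dir S: first cell '.' (not opp) -> no flip
Dir SE: opp run (3,3) capped by B -> flip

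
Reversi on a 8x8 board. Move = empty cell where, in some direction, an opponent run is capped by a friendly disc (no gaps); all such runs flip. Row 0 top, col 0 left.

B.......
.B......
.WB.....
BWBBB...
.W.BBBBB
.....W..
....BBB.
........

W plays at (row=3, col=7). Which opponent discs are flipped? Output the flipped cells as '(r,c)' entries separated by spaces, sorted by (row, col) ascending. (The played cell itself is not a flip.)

Answer: (4,6)

Derivation:
Dir NW: first cell '.' (not opp) -> no flip
Dir N: first cell '.' (not opp) -> no flip
Dir NE: edge -> no flip
Dir W: first cell '.' (not opp) -> no flip
Dir E: edge -> no flip
Dir SW: opp run (4,6) capped by W -> flip
Dir S: opp run (4,7), next='.' -> no flip
Dir SE: edge -> no flip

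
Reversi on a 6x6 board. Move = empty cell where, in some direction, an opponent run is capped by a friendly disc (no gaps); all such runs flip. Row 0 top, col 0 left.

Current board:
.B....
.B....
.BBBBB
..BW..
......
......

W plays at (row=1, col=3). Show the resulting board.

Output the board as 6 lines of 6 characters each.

Place W at (1,3); scan 8 dirs for brackets.
Dir NW: first cell '.' (not opp) -> no flip
Dir N: first cell '.' (not opp) -> no flip
Dir NE: first cell '.' (not opp) -> no flip
Dir W: first cell '.' (not opp) -> no flip
Dir E: first cell '.' (not opp) -> no flip
Dir SW: opp run (2,2), next='.' -> no flip
Dir S: opp run (2,3) capped by W -> flip
Dir SE: opp run (2,4), next='.' -> no flip
All flips: (2,3)

Answer: .B....
.B.W..
.BBWBB
..BW..
......
......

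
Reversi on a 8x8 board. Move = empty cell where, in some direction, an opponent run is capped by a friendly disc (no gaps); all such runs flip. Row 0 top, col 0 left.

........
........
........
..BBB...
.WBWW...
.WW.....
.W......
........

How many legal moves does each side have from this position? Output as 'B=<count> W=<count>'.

-- B to move --
(3,0): no bracket -> illegal
(3,1): no bracket -> illegal
(3,5): no bracket -> illegal
(4,0): flips 1 -> legal
(4,5): flips 2 -> legal
(5,0): flips 1 -> legal
(5,3): flips 1 -> legal
(5,4): flips 2 -> legal
(5,5): flips 1 -> legal
(6,0): flips 1 -> legal
(6,2): flips 1 -> legal
(6,3): no bracket -> illegal
(7,0): flips 3 -> legal
(7,1): no bracket -> illegal
(7,2): no bracket -> illegal
B mobility = 9
-- W to move --
(2,1): flips 1 -> legal
(2,2): flips 3 -> legal
(2,3): flips 2 -> legal
(2,4): flips 3 -> legal
(2,5): flips 1 -> legal
(3,1): no bracket -> illegal
(3,5): no bracket -> illegal
(4,5): no bracket -> illegal
(5,3): no bracket -> illegal
W mobility = 5

Answer: B=9 W=5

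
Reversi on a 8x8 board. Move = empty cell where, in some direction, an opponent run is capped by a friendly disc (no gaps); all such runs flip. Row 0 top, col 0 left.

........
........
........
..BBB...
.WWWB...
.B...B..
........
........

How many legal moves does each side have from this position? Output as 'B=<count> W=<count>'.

Answer: B=6 W=8

Derivation:
-- B to move --
(3,0): no bracket -> illegal
(3,1): flips 1 -> legal
(4,0): flips 3 -> legal
(5,0): flips 1 -> legal
(5,2): flips 2 -> legal
(5,3): flips 1 -> legal
(5,4): flips 1 -> legal
B mobility = 6
-- W to move --
(2,1): flips 1 -> legal
(2,2): flips 1 -> legal
(2,3): flips 2 -> legal
(2,4): flips 1 -> legal
(2,5): flips 1 -> legal
(3,1): no bracket -> illegal
(3,5): no bracket -> illegal
(4,0): no bracket -> illegal
(4,5): flips 1 -> legal
(4,6): no bracket -> illegal
(5,0): no bracket -> illegal
(5,2): no bracket -> illegal
(5,3): no bracket -> illegal
(5,4): no bracket -> illegal
(5,6): no bracket -> illegal
(6,0): flips 1 -> legal
(6,1): flips 1 -> legal
(6,2): no bracket -> illegal
(6,4): no bracket -> illegal
(6,5): no bracket -> illegal
(6,6): no bracket -> illegal
W mobility = 8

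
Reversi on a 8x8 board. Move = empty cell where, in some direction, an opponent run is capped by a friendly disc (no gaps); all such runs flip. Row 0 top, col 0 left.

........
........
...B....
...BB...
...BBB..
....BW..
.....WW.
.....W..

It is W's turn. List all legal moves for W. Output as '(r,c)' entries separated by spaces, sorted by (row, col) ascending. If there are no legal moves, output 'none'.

(1,2): no bracket -> illegal
(1,3): no bracket -> illegal
(1,4): no bracket -> illegal
(2,2): flips 2 -> legal
(2,4): no bracket -> illegal
(2,5): no bracket -> illegal
(3,2): flips 2 -> legal
(3,5): flips 1 -> legal
(3,6): no bracket -> illegal
(4,2): no bracket -> illegal
(4,6): no bracket -> illegal
(5,2): no bracket -> illegal
(5,3): flips 1 -> legal
(5,6): no bracket -> illegal
(6,3): no bracket -> illegal
(6,4): no bracket -> illegal

Answer: (2,2) (3,2) (3,5) (5,3)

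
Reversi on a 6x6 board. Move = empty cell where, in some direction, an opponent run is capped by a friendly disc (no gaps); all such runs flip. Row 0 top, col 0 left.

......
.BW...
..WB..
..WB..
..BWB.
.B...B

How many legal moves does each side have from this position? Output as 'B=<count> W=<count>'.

Answer: B=7 W=9

Derivation:
-- B to move --
(0,1): flips 1 -> legal
(0,2): flips 3 -> legal
(0,3): no bracket -> illegal
(1,3): flips 1 -> legal
(2,1): flips 1 -> legal
(3,1): flips 1 -> legal
(3,4): no bracket -> illegal
(4,1): flips 1 -> legal
(5,2): no bracket -> illegal
(5,3): flips 1 -> legal
(5,4): no bracket -> illegal
B mobility = 7
-- W to move --
(0,0): flips 1 -> legal
(0,1): no bracket -> illegal
(0,2): no bracket -> illegal
(1,0): flips 1 -> legal
(1,3): flips 2 -> legal
(1,4): flips 1 -> legal
(2,0): no bracket -> illegal
(2,1): no bracket -> illegal
(2,4): flips 1 -> legal
(3,1): no bracket -> illegal
(3,4): flips 2 -> legal
(3,5): no bracket -> illegal
(4,0): no bracket -> illegal
(4,1): flips 1 -> legal
(4,5): flips 1 -> legal
(5,0): no bracket -> illegal
(5,2): flips 1 -> legal
(5,3): no bracket -> illegal
(5,4): no bracket -> illegal
W mobility = 9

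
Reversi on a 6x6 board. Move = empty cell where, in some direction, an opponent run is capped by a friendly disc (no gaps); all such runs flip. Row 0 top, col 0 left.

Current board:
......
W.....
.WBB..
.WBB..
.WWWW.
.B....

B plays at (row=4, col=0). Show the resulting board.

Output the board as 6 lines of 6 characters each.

Place B at (4,0); scan 8 dirs for brackets.
Dir NW: edge -> no flip
Dir N: first cell '.' (not opp) -> no flip
Dir NE: opp run (3,1) capped by B -> flip
Dir W: edge -> no flip
Dir E: opp run (4,1) (4,2) (4,3) (4,4), next='.' -> no flip
Dir SW: edge -> no flip
Dir S: first cell '.' (not opp) -> no flip
Dir SE: first cell 'B' (not opp) -> no flip
All flips: (3,1)

Answer: ......
W.....
.WBB..
.BBB..
BWWWW.
.B....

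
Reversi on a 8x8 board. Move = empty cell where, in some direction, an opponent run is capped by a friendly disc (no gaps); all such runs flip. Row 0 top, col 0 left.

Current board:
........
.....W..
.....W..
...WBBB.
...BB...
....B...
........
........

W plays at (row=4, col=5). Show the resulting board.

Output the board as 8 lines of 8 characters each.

Answer: ........
.....W..
.....W..
...WBWB.
...BBW..
....B...
........
........

Derivation:
Place W at (4,5); scan 8 dirs for brackets.
Dir NW: opp run (3,4), next='.' -> no flip
Dir N: opp run (3,5) capped by W -> flip
Dir NE: opp run (3,6), next='.' -> no flip
Dir W: opp run (4,4) (4,3), next='.' -> no flip
Dir E: first cell '.' (not opp) -> no flip
Dir SW: opp run (5,4), next='.' -> no flip
Dir S: first cell '.' (not opp) -> no flip
Dir SE: first cell '.' (not opp) -> no flip
All flips: (3,5)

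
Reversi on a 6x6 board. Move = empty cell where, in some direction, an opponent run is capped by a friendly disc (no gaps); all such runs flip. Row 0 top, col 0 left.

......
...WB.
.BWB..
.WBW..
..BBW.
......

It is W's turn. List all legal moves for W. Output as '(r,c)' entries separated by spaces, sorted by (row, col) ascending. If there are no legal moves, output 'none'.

Answer: (1,1) (1,5) (2,0) (2,4) (4,1) (5,1) (5,2) (5,3)

Derivation:
(0,3): no bracket -> illegal
(0,4): no bracket -> illegal
(0,5): no bracket -> illegal
(1,0): no bracket -> illegal
(1,1): flips 1 -> legal
(1,2): no bracket -> illegal
(1,5): flips 1 -> legal
(2,0): flips 1 -> legal
(2,4): flips 1 -> legal
(2,5): no bracket -> illegal
(3,0): no bracket -> illegal
(3,4): no bracket -> illegal
(4,1): flips 2 -> legal
(5,1): flips 1 -> legal
(5,2): flips 2 -> legal
(5,3): flips 2 -> legal
(5,4): no bracket -> illegal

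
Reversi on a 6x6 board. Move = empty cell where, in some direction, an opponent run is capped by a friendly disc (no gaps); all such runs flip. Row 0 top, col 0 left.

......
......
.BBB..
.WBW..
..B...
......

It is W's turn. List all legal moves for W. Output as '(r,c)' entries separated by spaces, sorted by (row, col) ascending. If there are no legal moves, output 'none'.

(1,0): no bracket -> illegal
(1,1): flips 2 -> legal
(1,2): no bracket -> illegal
(1,3): flips 2 -> legal
(1,4): no bracket -> illegal
(2,0): no bracket -> illegal
(2,4): no bracket -> illegal
(3,0): no bracket -> illegal
(3,4): no bracket -> illegal
(4,1): no bracket -> illegal
(4,3): no bracket -> illegal
(5,1): flips 1 -> legal
(5,2): no bracket -> illegal
(5,3): flips 1 -> legal

Answer: (1,1) (1,3) (5,1) (5,3)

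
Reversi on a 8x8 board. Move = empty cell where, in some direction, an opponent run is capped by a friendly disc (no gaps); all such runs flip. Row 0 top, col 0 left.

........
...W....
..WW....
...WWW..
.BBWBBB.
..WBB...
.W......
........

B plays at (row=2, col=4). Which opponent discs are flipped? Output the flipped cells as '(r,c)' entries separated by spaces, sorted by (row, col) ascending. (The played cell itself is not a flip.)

Answer: (3,3) (3,4) (3,5)

Derivation:
Dir NW: opp run (1,3), next='.' -> no flip
Dir N: first cell '.' (not opp) -> no flip
Dir NE: first cell '.' (not opp) -> no flip
Dir W: opp run (2,3) (2,2), next='.' -> no flip
Dir E: first cell '.' (not opp) -> no flip
Dir SW: opp run (3,3) capped by B -> flip
Dir S: opp run (3,4) capped by B -> flip
Dir SE: opp run (3,5) capped by B -> flip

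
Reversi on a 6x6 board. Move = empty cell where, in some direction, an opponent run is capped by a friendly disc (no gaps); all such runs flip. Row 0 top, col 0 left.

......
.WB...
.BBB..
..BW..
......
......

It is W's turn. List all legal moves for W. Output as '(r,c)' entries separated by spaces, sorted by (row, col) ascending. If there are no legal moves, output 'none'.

Answer: (1,3) (3,1)

Derivation:
(0,1): no bracket -> illegal
(0,2): no bracket -> illegal
(0,3): no bracket -> illegal
(1,0): no bracket -> illegal
(1,3): flips 2 -> legal
(1,4): no bracket -> illegal
(2,0): no bracket -> illegal
(2,4): no bracket -> illegal
(3,0): no bracket -> illegal
(3,1): flips 2 -> legal
(3,4): no bracket -> illegal
(4,1): no bracket -> illegal
(4,2): no bracket -> illegal
(4,3): no bracket -> illegal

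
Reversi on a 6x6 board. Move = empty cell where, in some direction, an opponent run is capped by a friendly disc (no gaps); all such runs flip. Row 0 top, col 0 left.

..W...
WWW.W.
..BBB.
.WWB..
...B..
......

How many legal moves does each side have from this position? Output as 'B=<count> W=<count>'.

-- B to move --
(0,0): flips 1 -> legal
(0,1): flips 1 -> legal
(0,3): no bracket -> illegal
(0,4): flips 1 -> legal
(0,5): flips 1 -> legal
(1,3): no bracket -> illegal
(1,5): no bracket -> illegal
(2,0): no bracket -> illegal
(2,1): flips 1 -> legal
(2,5): no bracket -> illegal
(3,0): flips 2 -> legal
(4,0): flips 1 -> legal
(4,1): flips 1 -> legal
(4,2): flips 1 -> legal
B mobility = 9
-- W to move --
(1,3): flips 1 -> legal
(1,5): no bracket -> illegal
(2,1): no bracket -> illegal
(2,5): no bracket -> illegal
(3,4): flips 3 -> legal
(3,5): no bracket -> illegal
(4,2): no bracket -> illegal
(4,4): flips 2 -> legal
(5,2): no bracket -> illegal
(5,3): no bracket -> illegal
(5,4): flips 1 -> legal
W mobility = 4

Answer: B=9 W=4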